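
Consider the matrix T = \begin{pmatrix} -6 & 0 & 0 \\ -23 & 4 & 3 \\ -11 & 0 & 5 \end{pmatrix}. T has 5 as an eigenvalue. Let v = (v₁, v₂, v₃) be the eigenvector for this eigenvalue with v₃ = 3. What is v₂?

9

T − 5I = [[-11, 0, 0], [-23, -1, 3], [-11, 0, 0]].
Solving (T − 5I)v = 0 gives the eigenspace spanned by (0, 9, 3).
With v₃ = 3, v = (0, 9, 3), so v₂ = 9.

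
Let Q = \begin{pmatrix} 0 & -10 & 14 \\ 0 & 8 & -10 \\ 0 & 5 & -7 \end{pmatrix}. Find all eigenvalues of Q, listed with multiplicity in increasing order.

-2, 0, 3

Characteristic polynomial: p(μ) = μ^3 - μ^2 - 6μ = μ(μ - 3)(μ + 2).
Roots (with multiplicity): -2, 0, 3.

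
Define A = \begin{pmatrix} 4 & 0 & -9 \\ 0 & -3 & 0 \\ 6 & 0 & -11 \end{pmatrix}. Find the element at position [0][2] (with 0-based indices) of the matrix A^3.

Characteristic polynomial: r^3 + 10r^2 + 31r + 30 = (r + 2)(r + 3)(r + 5), so the eigenvalues are -5, -3, -2.
r=-2: eigenvector (3, 0, 2).
r=-3: eigenvector (0, 1, 0).
r=-5: eigenvector (1, 0, 1).
P = [[3, 0, 1], [0, 1, 0], [2, 0, 1]], D = diag(-2, -3, -5), P⁻¹ = [[1, 0, -1], [0, 1, 0], [-2, 0, 3]].
A³ = P·diag(-8, -27, -125)·P⁻¹ = [[226, 0, -351], [0, -27, 0], [234, 0, -359]].
The requested entry is -351.

-351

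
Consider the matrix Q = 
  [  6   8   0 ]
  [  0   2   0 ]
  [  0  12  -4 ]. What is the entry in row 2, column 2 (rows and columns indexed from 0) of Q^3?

Characteristic polynomial: t^3 - 4t^2 - 20t + 48 = (t - 6)(t - 2)(t + 4), so the eigenvalues are -4, 2, 6.
t=2: eigenvector (-2, 1, 2).
t=6: eigenvector (1, 0, 0).
t=-4: eigenvector (0, 0, 1).
P = [[-2, 1, 0], [1, 0, 0], [2, 0, 1]], D = diag(2, 6, -4), P⁻¹ = [[0, 1, 0], [1, 2, 0], [0, -2, 1]].
Q³ = P·diag(8, 216, -64)·P⁻¹ = [[216, 416, 0], [0, 8, 0], [0, 144, -64]].
The requested entry is -64.

-64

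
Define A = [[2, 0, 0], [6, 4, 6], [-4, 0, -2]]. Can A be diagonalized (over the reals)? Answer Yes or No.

Yes

Characteristic polynomial: p(μ) = μ^3 - 4μ^2 - 4μ + 16 = (μ - 4)(μ - 2)(μ + 2).
All 3 eigenvalues are distinct, so A is diagonalizable.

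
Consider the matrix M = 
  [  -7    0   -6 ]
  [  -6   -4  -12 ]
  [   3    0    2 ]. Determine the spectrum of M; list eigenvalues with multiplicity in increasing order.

Characteristic polynomial: p(μ) = μ^3 + 9μ^2 + 24μ + 16 = (μ + 1)(μ + 4)^2.
Roots (with multiplicity): -4, -4, -1.

-4, -4, -1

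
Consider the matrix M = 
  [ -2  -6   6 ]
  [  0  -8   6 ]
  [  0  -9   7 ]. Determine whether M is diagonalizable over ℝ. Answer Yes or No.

Characteristic polynomial: p(λ) = λ^3 + 3λ^2 - 4 = (λ - 1)(λ + 2)^2.
λ = -2 has algebraic multiplicity 2; rank(M + 2I) = 1, so geometric multiplicity = 2.
Every eigenvalue has geometric = algebraic multiplicity, so M is diagonalizable.

Yes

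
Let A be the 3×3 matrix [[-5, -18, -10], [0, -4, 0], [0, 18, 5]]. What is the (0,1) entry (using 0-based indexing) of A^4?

-738

Characteristic polynomial: r^3 + 4r^2 - 25r - 100 = (r - 5)(r + 4)(r + 5), so the eigenvalues are -5, -4, 5.
r=-5: eigenvector (1, 0, 0).
r=-4: eigenvector (2, 1, -2).
r=5: eigenvector (-1, 0, 1).
P = [[1, 2, -1], [0, 1, 0], [0, -2, 1]], D = diag(-5, -4, 5), P⁻¹ = [[1, 0, 1], [0, 1, 0], [0, 2, 1]].
A⁴ = P·diag(625, 256, 625)·P⁻¹ = [[625, -738, 0], [0, 256, 0], [0, 738, 625]].
The requested entry is -738.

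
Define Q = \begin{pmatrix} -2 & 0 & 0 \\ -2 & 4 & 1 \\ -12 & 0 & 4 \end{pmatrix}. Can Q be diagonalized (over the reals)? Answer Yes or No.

No

Characteristic polynomial: p(μ) = μ^3 - 6μ^2 + 32 = (μ - 4)^2(μ + 2).
μ = 4 has algebraic multiplicity 2; rank(Q − 4I) = 2, so geometric multiplicity = 1.
Geometric multiplicity < algebraic multiplicity, so Q is not diagonalizable.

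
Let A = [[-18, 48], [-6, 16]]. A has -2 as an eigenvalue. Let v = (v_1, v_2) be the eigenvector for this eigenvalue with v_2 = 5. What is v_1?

15

A + 2I = [[-16, 48], [-6, 18]].
Solving (A + 2I)v = 0 gives the eigenspace spanned by (15, 5).
With v_2 = 5, v = (15, 5), so v_1 = 15.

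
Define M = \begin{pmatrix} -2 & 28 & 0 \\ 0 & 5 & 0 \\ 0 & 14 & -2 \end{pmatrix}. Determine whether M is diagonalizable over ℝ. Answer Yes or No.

Characteristic polynomial: p(t) = t^3 - t^2 - 16t - 20 = (t - 5)(t + 2)^2.
t = -2 has algebraic multiplicity 2; rank(M + 2I) = 1, so geometric multiplicity = 2.
Every eigenvalue has geometric = algebraic multiplicity, so M is diagonalizable.

Yes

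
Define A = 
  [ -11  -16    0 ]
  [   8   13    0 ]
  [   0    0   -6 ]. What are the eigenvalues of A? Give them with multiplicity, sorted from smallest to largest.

Characteristic polynomial: p(t) = t^3 + 4t^2 - 27t - 90 = (t - 5)(t + 3)(t + 6).
Roots (with multiplicity): -6, -3, 5.

-6, -3, 5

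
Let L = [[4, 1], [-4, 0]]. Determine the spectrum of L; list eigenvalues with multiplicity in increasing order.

Characteristic polynomial: p(λ) = λ^2 - 4λ + 4 = (λ - 2)^2.
Roots (with multiplicity): 2, 2.

2, 2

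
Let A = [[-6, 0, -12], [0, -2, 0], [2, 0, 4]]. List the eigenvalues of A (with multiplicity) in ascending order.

Characteristic polynomial: p(t) = t^3 + 4t^2 + 4t = t(t + 2)^2.
Roots (with multiplicity): -2, -2, 0.

-2, -2, 0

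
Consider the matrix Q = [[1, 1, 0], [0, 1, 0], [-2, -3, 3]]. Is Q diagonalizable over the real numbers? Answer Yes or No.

No

Characteristic polynomial: p(s) = s^3 - 5s^2 + 7s - 3 = (s - 3)(s - 1)^2.
s = 1 has algebraic multiplicity 2; rank(Q − 1I) = 2, so geometric multiplicity = 1.
Geometric multiplicity < algebraic multiplicity, so Q is not diagonalizable.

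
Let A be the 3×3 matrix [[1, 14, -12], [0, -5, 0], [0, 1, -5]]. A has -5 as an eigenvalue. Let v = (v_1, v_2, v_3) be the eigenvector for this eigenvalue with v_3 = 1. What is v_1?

2

A + 5I = [[6, 14, -12], [0, 0, 0], [0, 1, 0]].
Solving (A + 5I)v = 0 gives the eigenspace spanned by (2, 0, 1).
With v_3 = 1, v = (2, 0, 1), so v_1 = 2.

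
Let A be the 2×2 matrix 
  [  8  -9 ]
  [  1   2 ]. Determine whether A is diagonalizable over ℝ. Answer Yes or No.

No

Characteristic polynomial: p(s) = s^2 - 10s + 25 = (s - 5)^2.
s = 5 has algebraic multiplicity 2; rank(A − 5I) = 1, so geometric multiplicity = 1.
Geometric multiplicity < algebraic multiplicity, so A is not diagonalizable.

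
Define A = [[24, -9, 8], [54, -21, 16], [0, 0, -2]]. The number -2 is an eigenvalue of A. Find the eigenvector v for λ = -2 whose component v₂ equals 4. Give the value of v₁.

2

A + 2I = [[26, -9, 8], [54, -19, 16], [0, 0, 0]].
Solving (A + 2I)v = 0 gives the eigenspace spanned by (2, 4, -2).
With v₂ = 4, v = (2, 4, -2), so v₁ = 2.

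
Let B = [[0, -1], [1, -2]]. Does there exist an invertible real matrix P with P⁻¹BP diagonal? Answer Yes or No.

No

Characteristic polynomial: p(s) = s^2 + 2s + 1 = (s + 1)^2.
s = -1 has algebraic multiplicity 2; rank(B + 1I) = 1, so geometric multiplicity = 1.
Geometric multiplicity < algebraic multiplicity, so B is not diagonalizable.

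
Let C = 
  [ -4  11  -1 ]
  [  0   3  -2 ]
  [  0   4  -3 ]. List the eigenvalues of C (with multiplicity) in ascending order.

-4, -1, 1

Characteristic polynomial: p(s) = s^3 + 4s^2 - s - 4 = (s - 1)(s + 1)(s + 4).
Roots (with multiplicity): -4, -1, 1.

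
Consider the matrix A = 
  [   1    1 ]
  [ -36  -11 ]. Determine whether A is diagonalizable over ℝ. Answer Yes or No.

No

Characteristic polynomial: p(λ) = λ^2 + 10λ + 25 = (λ + 5)^2.
λ = -5 has algebraic multiplicity 2; rank(A + 5I) = 1, so geometric multiplicity = 1.
Geometric multiplicity < algebraic multiplicity, so A is not diagonalizable.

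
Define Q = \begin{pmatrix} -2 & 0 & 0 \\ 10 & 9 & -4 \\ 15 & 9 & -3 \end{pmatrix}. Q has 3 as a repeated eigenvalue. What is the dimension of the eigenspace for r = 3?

Q − 3I = [[-5, 0, 0], [10, 6, -4], [15, 9, -6]].
This matrix has rank 2, so its null space has dimension 3 − 2 = 1.

1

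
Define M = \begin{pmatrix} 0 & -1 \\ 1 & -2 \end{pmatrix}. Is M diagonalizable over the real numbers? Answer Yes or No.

No

Characteristic polynomial: p(t) = t^2 + 2t + 1 = (t + 1)^2.
t = -1 has algebraic multiplicity 2; rank(M + 1I) = 1, so geometric multiplicity = 1.
Geometric multiplicity < algebraic multiplicity, so M is not diagonalizable.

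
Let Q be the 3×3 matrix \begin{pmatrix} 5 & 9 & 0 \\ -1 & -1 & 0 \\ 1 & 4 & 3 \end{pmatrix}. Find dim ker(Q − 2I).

Q − 2I = [[3, 9, 0], [-1, -3, 0], [1, 4, 1]].
This matrix has rank 2, so its null space has dimension 3 − 2 = 1.

1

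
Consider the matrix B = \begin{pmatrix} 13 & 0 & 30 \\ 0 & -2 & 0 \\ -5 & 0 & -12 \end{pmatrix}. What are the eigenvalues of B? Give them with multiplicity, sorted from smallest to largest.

Characteristic polynomial: p(s) = s^3 + s^2 - 8s - 12 = (s - 3)(s + 2)^2.
Roots (with multiplicity): -2, -2, 3.

-2, -2, 3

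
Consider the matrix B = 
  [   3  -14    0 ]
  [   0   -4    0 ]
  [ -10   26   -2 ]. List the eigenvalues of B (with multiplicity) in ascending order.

-4, -2, 3

Characteristic polynomial: p(μ) = μ^3 + 3μ^2 - 10μ - 24 = (μ - 3)(μ + 2)(μ + 4).
Roots (with multiplicity): -4, -2, 3.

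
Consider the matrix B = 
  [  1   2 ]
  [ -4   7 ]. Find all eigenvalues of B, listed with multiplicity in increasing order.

3, 5

Characteristic polynomial: p(r) = r^2 - 8r + 15 = (r - 5)(r - 3).
Roots (with multiplicity): 3, 5.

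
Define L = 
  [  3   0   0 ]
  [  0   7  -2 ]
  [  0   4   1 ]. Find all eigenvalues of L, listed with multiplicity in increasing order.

Characteristic polynomial: p(s) = s^3 - 11s^2 + 39s - 45 = (s - 5)(s - 3)^2.
Roots (with multiplicity): 3, 3, 5.

3, 3, 5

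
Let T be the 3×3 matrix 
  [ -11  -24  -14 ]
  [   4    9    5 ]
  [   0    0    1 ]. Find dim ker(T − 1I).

1

T − 1I = [[-12, -24, -14], [4, 8, 5], [0, 0, 0]].
This matrix has rank 2, so its null space has dimension 3 − 2 = 1.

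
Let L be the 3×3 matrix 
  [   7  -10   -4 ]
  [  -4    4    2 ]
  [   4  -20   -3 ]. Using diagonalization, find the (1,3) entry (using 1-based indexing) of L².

Characteristic polynomial: μ^3 - 8μ^2 + 11μ + 20 = (μ - 5)(μ - 4)(μ + 1), so the eigenvalues are -1, 4, 5.
μ=5: eigenvector (-4, 2, -7).
μ=4: eigenvector (-2, 1, -4).
μ=-1: eigenvector (1, 0, 2).
P = [[-4, -2, 1], [2, 1, 0], [-7, -4, 2]], D = diag(5, 4, -1), P⁻¹ = [[-2, 0, 1], [4, 1, -2], [1, 2, 0]].
L² = P·diag(25, 16, 1)·P⁻¹ = [[73, -30, -36], [-36, 16, 18], [96, -60, -47]].
The requested entry is -36.

-36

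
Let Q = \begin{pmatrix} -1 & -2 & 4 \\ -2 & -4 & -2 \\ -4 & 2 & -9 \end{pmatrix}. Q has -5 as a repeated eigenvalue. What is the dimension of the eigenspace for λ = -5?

2

Q + 5I = [[4, -2, 4], [-2, 1, -2], [-4, 2, -4]].
This matrix has rank 1, so its null space has dimension 3 − 1 = 2.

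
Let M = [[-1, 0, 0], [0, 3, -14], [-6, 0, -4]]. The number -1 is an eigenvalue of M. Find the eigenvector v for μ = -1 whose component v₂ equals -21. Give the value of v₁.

M + 1I = [[0, 0, 0], [0, 4, -14], [-6, 0, -3]].
Solving (M + 1I)v = 0 gives the eigenspace spanned by (3, -21, -6).
With v₂ = -21, v = (3, -21, -6), so v₁ = 3.

3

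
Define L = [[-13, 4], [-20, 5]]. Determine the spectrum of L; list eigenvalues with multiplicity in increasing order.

-5, -3

Characteristic polynomial: p(t) = t^2 + 8t + 15 = (t + 3)(t + 5).
Roots (with multiplicity): -5, -3.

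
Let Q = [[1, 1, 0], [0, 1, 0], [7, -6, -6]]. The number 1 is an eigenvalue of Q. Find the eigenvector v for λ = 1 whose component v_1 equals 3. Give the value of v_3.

3

Q − 1I = [[0, 1, 0], [0, 0, 0], [7, -6, -7]].
Solving (Q − 1I)v = 0 gives the eigenspace spanned by (3, 0, 3).
With v_1 = 3, v = (3, 0, 3), so v_3 = 3.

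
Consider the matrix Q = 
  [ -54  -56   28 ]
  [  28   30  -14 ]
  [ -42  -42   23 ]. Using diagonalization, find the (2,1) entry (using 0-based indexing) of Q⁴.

3654

Characteristic polynomial: s^3 + s^2 - 16s + 20 = (s - 2)^2(s + 5), so the eigenvalues are -5, 2, 2.
s=2: eigenvector (1, 0, 2).
s=2: eigenvector (-1, 1, 0).
s=-5: eigenvector (-4, 2, -3).
P = [[1, -1, -4], [0, 1, 2], [2, 0, -3]], D = diag(2, 2, -5), P⁻¹ = [[-3, -3, 2], [4, 5, -2], [-2, -2, 1]].
Q⁴ = P·diag(16, 16, 625)·P⁻¹ = [[4888, 4872, -2436], [-2436, -2420, 1218], [3654, 3654, -1811]].
The requested entry is 3654.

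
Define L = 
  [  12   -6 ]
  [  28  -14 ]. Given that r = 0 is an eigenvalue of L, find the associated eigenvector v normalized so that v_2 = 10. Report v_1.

L = [[12, -6], [28, -14]].
Solving (L)v = 0 gives the eigenspace spanned by (5, 10).
With v_2 = 10, v = (5, 10), so v_1 = 5.

5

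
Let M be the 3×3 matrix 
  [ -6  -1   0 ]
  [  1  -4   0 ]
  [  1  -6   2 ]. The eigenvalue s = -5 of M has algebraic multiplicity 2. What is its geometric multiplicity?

M + 5I = [[-1, -1, 0], [1, 1, 0], [1, -6, 7]].
This matrix has rank 2, so its null space has dimension 3 − 2 = 1.

1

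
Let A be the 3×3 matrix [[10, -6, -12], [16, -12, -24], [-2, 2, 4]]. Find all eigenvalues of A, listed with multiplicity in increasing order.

Characteristic polynomial: p(r) = r^3 - 2r^2 - 8r = r(r - 4)(r + 2).
Roots (with multiplicity): -2, 0, 4.

-2, 0, 4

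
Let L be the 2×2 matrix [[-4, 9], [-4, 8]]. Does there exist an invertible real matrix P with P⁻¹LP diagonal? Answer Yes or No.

Characteristic polynomial: p(s) = s^2 - 4s + 4 = (s - 2)^2.
s = 2 has algebraic multiplicity 2; rank(L − 2I) = 1, so geometric multiplicity = 1.
Geometric multiplicity < algebraic multiplicity, so L is not diagonalizable.

No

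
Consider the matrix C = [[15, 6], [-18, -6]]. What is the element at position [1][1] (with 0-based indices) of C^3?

Characteristic polynomial: t^2 - 9t + 18 = (t - 6)(t - 3), so the eigenvalues are 3, 6.
t=6: eigenvector (2, -3).
t=3: eigenvector (1, -2).
P = [[2, 1], [-3, -2]], D = diag(6, 3), P⁻¹ = [[2, 1], [-3, -2]].
C³ = P·diag(216, 27)·P⁻¹ = [[783, 378], [-1134, -540]].
The requested entry is -540.

-540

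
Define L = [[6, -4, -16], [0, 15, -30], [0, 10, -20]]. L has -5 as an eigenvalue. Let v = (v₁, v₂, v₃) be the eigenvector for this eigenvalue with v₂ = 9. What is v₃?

L + 5I = [[11, -4, -16], [0, 20, -30], [0, 10, -15]].
Solving (L + 5I)v = 0 gives the eigenspace spanned by (12, 9, 6).
With v₂ = 9, v = (12, 9, 6), so v₃ = 6.

6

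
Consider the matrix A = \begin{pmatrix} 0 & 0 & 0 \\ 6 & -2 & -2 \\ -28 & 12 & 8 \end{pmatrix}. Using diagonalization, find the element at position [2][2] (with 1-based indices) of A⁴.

-464

Characteristic polynomial: λ^3 - 6λ^2 + 8λ = λ(λ - 4)(λ - 2), so the eigenvalues are 0, 2, 4.
λ=0: eigenvector (1, 1, 2).
λ=2: eigenvector (0, 1, -2).
λ=4: eigenvector (0, -1, 3).
P = [[1, 0, 0], [1, 1, -1], [2, -2, 3]], D = diag(0, 2, 4), P⁻¹ = [[1, 0, 0], [-5, 3, 1], [-4, 2, 1]].
A⁴ = P·diag(0, 16, 256)·P⁻¹ = [[0, 0, 0], [944, -464, -240], [-2912, 1440, 736]].
The requested entry is -464.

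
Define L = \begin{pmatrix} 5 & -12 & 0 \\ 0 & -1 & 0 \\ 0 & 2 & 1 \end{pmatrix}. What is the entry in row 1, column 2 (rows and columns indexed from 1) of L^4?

Characteristic polynomial: λ^3 - 5λ^2 - λ + 5 = (λ - 5)(λ - 1)(λ + 1), so the eigenvalues are -1, 1, 5.
λ=5: eigenvector (1, 0, 0).
λ=-1: eigenvector (2, 1, -1).
λ=1: eigenvector (0, 0, 1).
P = [[1, 2, 0], [0, 1, 0], [0, -1, 1]], D = diag(5, -1, 1), P⁻¹ = [[1, -2, 0], [0, 1, 0], [0, 1, 1]].
L⁴ = P·diag(625, 1, 1)·P⁻¹ = [[625, -1248, 0], [0, 1, 0], [0, 0, 1]].
The requested entry is -1248.

-1248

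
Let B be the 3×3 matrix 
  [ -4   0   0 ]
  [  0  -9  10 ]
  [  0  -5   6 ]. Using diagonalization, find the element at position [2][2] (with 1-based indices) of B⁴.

Characteristic polynomial: s^3 + 7s^2 + 8s - 16 = (s - 1)(s + 4)^2, so the eigenvalues are -4, -4, 1.
s=-4: eigenvector (1, 0, 0).
s=1: eigenvector (0, -1, -1).
s=-4: eigenvector (0, 2, 1).
P = [[1, 0, 0], [0, -1, 2], [0, -1, 1]], D = diag(-4, 1, -4), P⁻¹ = [[1, 0, 0], [0, 1, -2], [0, 1, -1]].
B⁴ = P·diag(256, 1, 256)·P⁻¹ = [[256, 0, 0], [0, 511, -510], [0, 255, -254]].
The requested entry is 511.

511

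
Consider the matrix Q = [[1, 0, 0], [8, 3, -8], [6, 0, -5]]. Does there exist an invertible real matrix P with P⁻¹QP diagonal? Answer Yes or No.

Yes

Characteristic polynomial: p(s) = s^3 + s^2 - 17s + 15 = (s - 3)(s - 1)(s + 5).
All 3 eigenvalues are distinct, so Q is diagonalizable.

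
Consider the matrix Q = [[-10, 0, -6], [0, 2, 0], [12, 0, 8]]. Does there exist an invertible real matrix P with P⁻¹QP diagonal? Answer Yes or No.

Yes

Characteristic polynomial: p(μ) = μ^3 - 12μ + 16 = (μ - 2)^2(μ + 4).
μ = 2 has algebraic multiplicity 2; rank(Q − 2I) = 1, so geometric multiplicity = 2.
Every eigenvalue has geometric = algebraic multiplicity, so Q is diagonalizable.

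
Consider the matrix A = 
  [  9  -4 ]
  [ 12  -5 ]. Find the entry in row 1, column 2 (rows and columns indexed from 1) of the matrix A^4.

-160

Characteristic polynomial: λ^2 - 4λ + 3 = (λ - 3)(λ - 1), so the eigenvalues are 1, 3.
λ=3: eigenvector (-2, -3).
λ=1: eigenvector (1, 2).
P = [[-2, 1], [-3, 2]], D = diag(3, 1), P⁻¹ = [[-2, 1], [-3, 2]].
A⁴ = P·diag(81, 1)·P⁻¹ = [[321, -160], [480, -239]].
The requested entry is -160.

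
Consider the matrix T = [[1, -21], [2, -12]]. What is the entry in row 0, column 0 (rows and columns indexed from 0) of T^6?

Characteristic polynomial: μ^2 + 11μ + 30 = (μ + 5)(μ + 6), so the eigenvalues are -6, -5.
μ=-5: eigenvector (7, 2).
μ=-6: eigenvector (3, 1).
P = [[7, 3], [2, 1]], D = diag(-5, -6), P⁻¹ = [[1, -3], [-2, 7]].
T⁶ = P·diag(15625, 46656)·P⁻¹ = [[-170561, 651651], [-62062, 232842]].
The requested entry is -170561.

-170561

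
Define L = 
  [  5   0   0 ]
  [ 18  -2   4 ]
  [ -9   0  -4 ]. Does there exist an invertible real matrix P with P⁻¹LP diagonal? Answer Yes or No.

Yes

Characteristic polynomial: p(s) = s^3 + s^2 - 22s - 40 = (s - 5)(s + 2)(s + 4).
All 3 eigenvalues are distinct, so L is diagonalizable.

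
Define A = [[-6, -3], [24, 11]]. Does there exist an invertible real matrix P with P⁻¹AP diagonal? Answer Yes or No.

Characteristic polynomial: p(μ) = μ^2 - 5μ + 6 = (μ - 3)(μ - 2).
All 2 eigenvalues are distinct, so A is diagonalizable.

Yes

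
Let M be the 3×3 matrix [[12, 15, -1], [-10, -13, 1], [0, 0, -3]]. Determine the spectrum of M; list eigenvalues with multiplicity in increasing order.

-3, -3, 2

Characteristic polynomial: p(μ) = μ^3 + 4μ^2 - 3μ - 18 = (μ - 2)(μ + 3)^2.
Roots (with multiplicity): -3, -3, 2.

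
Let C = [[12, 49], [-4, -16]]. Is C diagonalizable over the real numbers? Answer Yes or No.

Characteristic polynomial: p(s) = s^2 + 4s + 4 = (s + 2)^2.
s = -2 has algebraic multiplicity 2; rank(C + 2I) = 1, so geometric multiplicity = 1.
Geometric multiplicity < algebraic multiplicity, so C is not diagonalizable.

No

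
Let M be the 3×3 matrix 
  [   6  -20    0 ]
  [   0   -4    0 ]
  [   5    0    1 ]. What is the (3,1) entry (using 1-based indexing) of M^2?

35

Characteristic polynomial: λ^3 - 3λ^2 - 22λ + 24 = (λ - 6)(λ - 1)(λ + 4), so the eigenvalues are -4, 1, 6.
λ=1: eigenvector (0, 0, 1).
λ=-4: eigenvector (2, 1, -2).
λ=6: eigenvector (1, 0, 1).
P = [[0, 2, 1], [0, 1, 0], [1, -2, 1]], D = diag(1, -4, 6), P⁻¹ = [[-1, 4, 1], [0, 1, 0], [1, -2, 0]].
M² = P·diag(1, 16, 36)·P⁻¹ = [[36, -40, 0], [0, 16, 0], [35, -100, 1]].
The requested entry is 35.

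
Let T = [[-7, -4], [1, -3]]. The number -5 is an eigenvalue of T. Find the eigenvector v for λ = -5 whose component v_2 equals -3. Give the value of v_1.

T + 5I = [[-2, -4], [1, 2]].
Solving (T + 5I)v = 0 gives the eigenspace spanned by (6, -3).
With v_2 = -3, v = (6, -3), so v_1 = 6.

6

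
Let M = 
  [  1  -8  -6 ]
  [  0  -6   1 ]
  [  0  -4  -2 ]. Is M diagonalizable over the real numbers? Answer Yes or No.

No

Characteristic polynomial: p(λ) = λ^3 + 7λ^2 + 8λ - 16 = (λ - 1)(λ + 4)^2.
λ = -4 has algebraic multiplicity 2; rank(M + 4I) = 2, so geometric multiplicity = 1.
Geometric multiplicity < algebraic multiplicity, so M is not diagonalizable.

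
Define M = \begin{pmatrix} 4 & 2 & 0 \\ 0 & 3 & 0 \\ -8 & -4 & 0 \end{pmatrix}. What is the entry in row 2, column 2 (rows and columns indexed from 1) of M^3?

27

Characteristic polynomial: μ^3 - 7μ^2 + 12μ = μ(μ - 4)(μ - 3), so the eigenvalues are 0, 3, 4.
μ=4: eigenvector (1, 0, -2).
μ=3: eigenvector (-2, 1, 4).
μ=0: eigenvector (0, 0, 1).
P = [[1, -2, 0], [0, 1, 0], [-2, 4, 1]], D = diag(4, 3, 0), P⁻¹ = [[1, 2, 0], [0, 1, 0], [2, 0, 1]].
M³ = P·diag(64, 27, 0)·P⁻¹ = [[64, 74, 0], [0, 27, 0], [-128, -148, 0]].
The requested entry is 27.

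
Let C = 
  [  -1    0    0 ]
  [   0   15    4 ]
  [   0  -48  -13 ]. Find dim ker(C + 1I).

2

C + 1I = [[0, 0, 0], [0, 16, 4], [0, -48, -12]].
This matrix has rank 1, so its null space has dimension 3 − 1 = 2.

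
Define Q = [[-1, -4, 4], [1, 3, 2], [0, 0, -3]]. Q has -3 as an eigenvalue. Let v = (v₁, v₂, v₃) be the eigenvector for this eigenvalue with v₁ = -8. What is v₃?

Q + 3I = [[2, -4, 4], [1, 6, 2], [0, 0, 0]].
Solving (Q + 3I)v = 0 gives the eigenspace spanned by (-8, 0, 4).
With v₁ = -8, v = (-8, 0, 4), so v₃ = 4.

4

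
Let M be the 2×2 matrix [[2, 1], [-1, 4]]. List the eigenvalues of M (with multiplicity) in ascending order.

3, 3

Characteristic polynomial: p(s) = s^2 - 6s + 9 = (s - 3)^2.
Roots (with multiplicity): 3, 3.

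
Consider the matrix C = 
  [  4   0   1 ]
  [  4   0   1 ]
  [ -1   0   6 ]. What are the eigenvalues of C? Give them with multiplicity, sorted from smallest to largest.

Characteristic polynomial: p(λ) = λ^3 - 10λ^2 + 25λ = λ(λ - 5)^2.
Roots (with multiplicity): 0, 5, 5.

0, 5, 5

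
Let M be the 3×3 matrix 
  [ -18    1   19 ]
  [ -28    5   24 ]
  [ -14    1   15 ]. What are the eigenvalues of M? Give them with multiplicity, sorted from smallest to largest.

-4, 3, 3

Characteristic polynomial: p(s) = s^3 - 2s^2 - 15s + 36 = (s - 3)^2(s + 4).
Roots (with multiplicity): -4, 3, 3.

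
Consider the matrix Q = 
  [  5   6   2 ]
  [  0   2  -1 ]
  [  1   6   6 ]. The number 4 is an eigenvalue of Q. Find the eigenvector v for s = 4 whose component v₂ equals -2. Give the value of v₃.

Q − 4I = [[1, 6, 2], [0, -2, -1], [1, 6, 2]].
Solving (Q − 4I)v = 0 gives the eigenspace spanned by (4, -2, 4).
With v₂ = -2, v = (4, -2, 4), so v₃ = 4.

4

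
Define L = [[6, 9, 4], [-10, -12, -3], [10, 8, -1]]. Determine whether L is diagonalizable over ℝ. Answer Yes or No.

No

Characteristic polynomial: p(λ) = λ^3 + 7λ^2 + 8λ - 16 = (λ - 1)(λ + 4)^2.
λ = -4 has algebraic multiplicity 2; rank(L + 4I) = 2, so geometric multiplicity = 1.
Geometric multiplicity < algebraic multiplicity, so L is not diagonalizable.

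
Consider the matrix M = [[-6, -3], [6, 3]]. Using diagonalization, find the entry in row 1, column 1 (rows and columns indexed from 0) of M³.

27

Characteristic polynomial: s^2 + 3s = s(s + 3), so the eigenvalues are -3, 0.
s=0: eigenvector (1, -2).
s=-3: eigenvector (1, -1).
P = [[1, 1], [-2, -1]], D = diag(0, -3), P⁻¹ = [[-1, -1], [2, 1]].
M³ = P·diag(0, -27)·P⁻¹ = [[-54, -27], [54, 27]].
The requested entry is 27.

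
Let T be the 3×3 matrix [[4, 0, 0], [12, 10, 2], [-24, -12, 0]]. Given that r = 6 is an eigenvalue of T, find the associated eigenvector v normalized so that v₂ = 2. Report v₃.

-4

T − 6I = [[-2, 0, 0], [12, 4, 2], [-24, -12, -6]].
Solving (T − 6I)v = 0 gives the eigenspace spanned by (0, 2, -4).
With v₂ = 2, v = (0, 2, -4), so v₃ = -4.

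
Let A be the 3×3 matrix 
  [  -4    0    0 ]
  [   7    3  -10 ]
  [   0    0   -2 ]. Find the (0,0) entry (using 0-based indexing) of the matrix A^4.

Characteristic polynomial: λ^3 + 3λ^2 - 10λ - 24 = (λ - 3)(λ + 2)(λ + 4), so the eigenvalues are -4, -2, 3.
λ=-4: eigenvector (1, -1, 0).
λ=3: eigenvector (0, 1, 0).
λ=-2: eigenvector (0, 2, 1).
P = [[1, 0, 0], [-1, 1, 2], [0, 0, 1]], D = diag(-4, 3, -2), P⁻¹ = [[1, 0, 0], [1, 1, -2], [0, 0, 1]].
A⁴ = P·diag(256, 81, 16)·P⁻¹ = [[256, 0, 0], [-175, 81, -130], [0, 0, 16]].
The requested entry is 256.

256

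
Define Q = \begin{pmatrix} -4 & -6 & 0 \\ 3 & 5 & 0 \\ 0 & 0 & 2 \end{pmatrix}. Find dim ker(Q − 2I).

2

Q − 2I = [[-6, -6, 0], [3, 3, 0], [0, 0, 0]].
This matrix has rank 1, so its null space has dimension 3 − 1 = 2.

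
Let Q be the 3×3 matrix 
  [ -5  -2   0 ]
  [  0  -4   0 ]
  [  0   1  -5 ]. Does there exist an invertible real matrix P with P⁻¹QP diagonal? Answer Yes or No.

Yes

Characteristic polynomial: p(λ) = λ^3 + 14λ^2 + 65λ + 100 = (λ + 4)(λ + 5)^2.
λ = -5 has algebraic multiplicity 2; rank(Q + 5I) = 1, so geometric multiplicity = 2.
Every eigenvalue has geometric = algebraic multiplicity, so Q is diagonalizable.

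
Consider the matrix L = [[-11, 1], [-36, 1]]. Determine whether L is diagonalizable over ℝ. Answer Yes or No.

Characteristic polynomial: p(μ) = μ^2 + 10μ + 25 = (μ + 5)^2.
μ = -5 has algebraic multiplicity 2; rank(L + 5I) = 1, so geometric multiplicity = 1.
Geometric multiplicity < algebraic multiplicity, so L is not diagonalizable.

No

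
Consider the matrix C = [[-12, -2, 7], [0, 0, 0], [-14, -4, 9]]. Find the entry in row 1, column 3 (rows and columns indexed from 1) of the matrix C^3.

Characteristic polynomial: μ^3 + 3μ^2 - 10μ = μ(μ - 2)(μ + 5), so the eigenvalues are -5, 0, 2.
μ=2: eigenvector (1, 0, 2).
μ=-5: eigenvector (-1, 0, -1).
μ=0: eigenvector (1, 1, 2).
P = [[1, -1, 1], [0, 0, 1], [2, -1, 2]], D = diag(2, -5, 0), P⁻¹ = [[-1, -1, 1], [-2, 0, 1], [0, 1, 0]].
C³ = P·diag(8, -125, 0)·P⁻¹ = [[-258, -8, 133], [0, 0, 0], [-266, -16, 141]].
The requested entry is 133.

133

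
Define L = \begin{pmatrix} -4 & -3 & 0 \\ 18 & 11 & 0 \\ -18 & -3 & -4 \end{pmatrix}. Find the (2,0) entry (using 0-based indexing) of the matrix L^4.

2178

Characteristic polynomial: r^3 - 3r^2 - 18r + 40 = (r - 5)(r - 2)(r + 4), so the eigenvalues are -4, 2, 5.
r=2: eigenvector (1, -2, -2).
r=5: eigenvector (-1, 3, 1).
r=-4: eigenvector (0, 0, 1).
P = [[1, -1, 0], [-2, 3, 0], [-2, 1, 1]], D = diag(2, 5, -4), P⁻¹ = [[3, 1, 0], [2, 1, 0], [4, 1, 1]].
L⁴ = P·diag(16, 625, 256)·P⁻¹ = [[-1202, -609, 0], [3654, 1843, 0], [2178, 849, 256]].
The requested entry is 2178.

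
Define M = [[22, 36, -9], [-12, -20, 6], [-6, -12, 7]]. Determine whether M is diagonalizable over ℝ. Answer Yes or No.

Characteristic polynomial: p(λ) = λ^3 - 9λ^2 + 24λ - 16 = (λ - 4)^2(λ - 1).
λ = 4 has algebraic multiplicity 2; rank(M − 4I) = 1, so geometric multiplicity = 2.
Every eigenvalue has geometric = algebraic multiplicity, so M is diagonalizable.

Yes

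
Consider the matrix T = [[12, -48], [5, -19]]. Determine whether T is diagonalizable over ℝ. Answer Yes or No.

Characteristic polynomial: p(s) = s^2 + 7s + 12 = (s + 3)(s + 4).
All 2 eigenvalues are distinct, so T is diagonalizable.

Yes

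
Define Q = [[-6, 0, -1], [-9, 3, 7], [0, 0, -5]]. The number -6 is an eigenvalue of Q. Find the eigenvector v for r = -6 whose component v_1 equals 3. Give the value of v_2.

Q + 6I = [[0, 0, -1], [-9, 9, 7], [0, 0, 1]].
Solving (Q + 6I)v = 0 gives the eigenspace spanned by (3, 3, 0).
With v_1 = 3, v = (3, 3, 0), so v_2 = 3.

3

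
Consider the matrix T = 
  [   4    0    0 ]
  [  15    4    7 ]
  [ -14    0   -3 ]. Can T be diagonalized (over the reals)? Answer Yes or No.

No

Characteristic polynomial: p(μ) = μ^3 - 5μ^2 - 8μ + 48 = (μ - 4)^2(μ + 3).
μ = 4 has algebraic multiplicity 2; rank(T − 4I) = 2, so geometric multiplicity = 1.
Geometric multiplicity < algebraic multiplicity, so T is not diagonalizable.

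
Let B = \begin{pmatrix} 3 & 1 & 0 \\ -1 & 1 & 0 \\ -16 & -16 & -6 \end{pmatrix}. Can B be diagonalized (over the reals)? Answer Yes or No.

Characteristic polynomial: p(λ) = λ^3 + 2λ^2 - 20λ + 24 = (λ - 2)^2(λ + 6).
λ = 2 has algebraic multiplicity 2; rank(B − 2I) = 2, so geometric multiplicity = 1.
Geometric multiplicity < algebraic multiplicity, so B is not diagonalizable.

No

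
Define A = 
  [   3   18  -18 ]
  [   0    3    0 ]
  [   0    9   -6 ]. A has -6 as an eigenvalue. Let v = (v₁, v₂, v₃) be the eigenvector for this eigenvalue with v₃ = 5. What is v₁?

10

A + 6I = [[9, 18, -18], [0, 9, 0], [0, 9, 0]].
Solving (A + 6I)v = 0 gives the eigenspace spanned by (10, 0, 5).
With v₃ = 5, v = (10, 0, 5), so v₁ = 10.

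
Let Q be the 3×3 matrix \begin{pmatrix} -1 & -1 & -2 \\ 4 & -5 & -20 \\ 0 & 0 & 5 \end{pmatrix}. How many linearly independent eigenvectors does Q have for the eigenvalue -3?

Q + 3I = [[2, -1, -2], [4, -2, -20], [0, 0, 8]].
This matrix has rank 2, so its null space has dimension 3 − 2 = 1.

1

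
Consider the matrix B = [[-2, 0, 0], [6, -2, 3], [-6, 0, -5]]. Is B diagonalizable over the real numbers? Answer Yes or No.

Characteristic polynomial: p(s) = s^3 + 9s^2 + 24s + 20 = (s + 2)^2(s + 5).
s = -2 has algebraic multiplicity 2; rank(B + 2I) = 1, so geometric multiplicity = 2.
Every eigenvalue has geometric = algebraic multiplicity, so B is diagonalizable.

Yes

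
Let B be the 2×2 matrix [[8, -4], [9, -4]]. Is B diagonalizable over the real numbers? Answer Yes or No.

No

Characteristic polynomial: p(r) = r^2 - 4r + 4 = (r - 2)^2.
r = 2 has algebraic multiplicity 2; rank(B − 2I) = 1, so geometric multiplicity = 1.
Geometric multiplicity < algebraic multiplicity, so B is not diagonalizable.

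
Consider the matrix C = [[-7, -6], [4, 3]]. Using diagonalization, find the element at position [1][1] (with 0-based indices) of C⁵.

Characteristic polynomial: t^2 + 4t + 3 = (t + 1)(t + 3), so the eigenvalues are -3, -1.
t=-3: eigenvector (3, -2).
t=-1: eigenvector (1, -1).
P = [[3, 1], [-2, -1]], D = diag(-3, -1), P⁻¹ = [[1, 1], [-2, -3]].
C⁵ = P·diag(-243, -1)·P⁻¹ = [[-727, -726], [484, 483]].
The requested entry is 483.

483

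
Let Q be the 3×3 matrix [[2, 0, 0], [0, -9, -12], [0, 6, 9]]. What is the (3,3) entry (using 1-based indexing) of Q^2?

9

Characteristic polynomial: r^3 - 2r^2 - 9r + 18 = (r - 3)(r - 2)(r + 3), so the eigenvalues are -3, 2, 3.
r=2: eigenvector (1, 0, 0).
r=-3: eigenvector (0, 2, -1).
r=3: eigenvector (0, -1, 1).
P = [[1, 0, 0], [0, 2, -1], [0, -1, 1]], D = diag(2, -3, 3), P⁻¹ = [[1, 0, 0], [0, 1, 1], [0, 1, 2]].
Q² = P·diag(4, 9, 9)·P⁻¹ = [[4, 0, 0], [0, 9, 0], [0, 0, 9]].
The requested entry is 9.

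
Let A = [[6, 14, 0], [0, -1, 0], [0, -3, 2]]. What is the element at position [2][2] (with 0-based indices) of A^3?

8

Characteristic polynomial: λ^3 - 7λ^2 + 4λ + 12 = (λ - 6)(λ - 2)(λ + 1), so the eigenvalues are -1, 2, 6.
λ=6: eigenvector (1, 0, 0).
λ=-1: eigenvector (-2, 1, 1).
λ=2: eigenvector (0, 0, 1).
P = [[1, -2, 0], [0, 1, 0], [0, 1, 1]], D = diag(6, -1, 2), P⁻¹ = [[1, 2, 0], [0, 1, 0], [0, -1, 1]].
A³ = P·diag(216, -1, 8)·P⁻¹ = [[216, 434, 0], [0, -1, 0], [0, -9, 8]].
The requested entry is 8.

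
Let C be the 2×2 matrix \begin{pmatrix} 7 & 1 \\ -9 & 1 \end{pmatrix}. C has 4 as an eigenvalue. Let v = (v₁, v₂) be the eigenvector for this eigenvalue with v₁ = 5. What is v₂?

-15

C − 4I = [[3, 1], [-9, -3]].
Solving (C − 4I)v = 0 gives the eigenspace spanned by (5, -15).
With v₁ = 5, v = (5, -15), so v₂ = -15.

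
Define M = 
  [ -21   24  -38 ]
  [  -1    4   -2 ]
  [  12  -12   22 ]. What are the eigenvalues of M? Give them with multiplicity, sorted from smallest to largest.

-2, 3, 4

Characteristic polynomial: p(λ) = λ^3 - 5λ^2 - 2λ + 24 = (λ - 4)(λ - 3)(λ + 2).
Roots (with multiplicity): -2, 3, 4.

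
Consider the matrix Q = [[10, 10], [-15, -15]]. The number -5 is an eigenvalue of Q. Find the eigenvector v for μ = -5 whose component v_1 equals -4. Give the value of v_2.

Q + 5I = [[15, 10], [-15, -10]].
Solving (Q + 5I)v = 0 gives the eigenspace spanned by (-4, 6).
With v_1 = -4, v = (-4, 6), so v_2 = 6.

6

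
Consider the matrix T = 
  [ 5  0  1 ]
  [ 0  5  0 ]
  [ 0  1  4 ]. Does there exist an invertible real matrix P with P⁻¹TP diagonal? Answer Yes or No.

Characteristic polynomial: p(μ) = μ^3 - 14μ^2 + 65μ - 100 = (μ - 5)^2(μ - 4).
μ = 5 has algebraic multiplicity 2; rank(T − 5I) = 2, so geometric multiplicity = 1.
Geometric multiplicity < algebraic multiplicity, so T is not diagonalizable.

No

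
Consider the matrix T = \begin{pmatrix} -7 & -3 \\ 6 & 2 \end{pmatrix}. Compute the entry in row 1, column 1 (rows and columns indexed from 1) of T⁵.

-2047

Characteristic polynomial: λ^2 + 5λ + 4 = (λ + 1)(λ + 4), so the eigenvalues are -4, -1.
λ=-1: eigenvector (-1, 2).
λ=-4: eigenvector (-1, 1).
P = [[-1, -1], [2, 1]], D = diag(-1, -4), P⁻¹ = [[1, 1], [-2, -1]].
T⁵ = P·diag(-1, -1024)·P⁻¹ = [[-2047, -1023], [2046, 1022]].
The requested entry is -2047.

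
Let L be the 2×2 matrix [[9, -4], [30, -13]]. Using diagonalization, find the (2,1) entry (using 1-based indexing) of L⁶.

-10920

Characteristic polynomial: μ^2 + 4μ + 3 = (μ + 1)(μ + 3), so the eigenvalues are -3, -1.
μ=-3: eigenvector (1, 3).
μ=-1: eigenvector (-2, -5).
P = [[1, -2], [3, -5]], D = diag(-3, -1), P⁻¹ = [[-5, 2], [-3, 1]].
L⁶ = P·diag(729, 1)·P⁻¹ = [[-3639, 1456], [-10920, 4369]].
The requested entry is -10920.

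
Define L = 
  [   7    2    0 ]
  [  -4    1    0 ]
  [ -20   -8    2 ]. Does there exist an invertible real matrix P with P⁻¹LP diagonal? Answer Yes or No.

Characteristic polynomial: p(μ) = μ^3 - 10μ^2 + 31μ - 30 = (μ - 5)(μ - 3)(μ - 2).
All 3 eigenvalues are distinct, so L is diagonalizable.

Yes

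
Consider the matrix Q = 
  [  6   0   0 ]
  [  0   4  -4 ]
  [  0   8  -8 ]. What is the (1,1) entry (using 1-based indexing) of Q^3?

Characteristic polynomial: λ^3 - 2λ^2 - 24λ = λ(λ - 6)(λ + 4), so the eigenvalues are -4, 0, 6.
λ=6: eigenvector (1, 0, 0).
λ=-4: eigenvector (0, -1, -2).
λ=0: eigenvector (0, 1, 1).
P = [[1, 0, 0], [0, -1, 1], [0, -2, 1]], D = diag(6, -4, 0), P⁻¹ = [[1, 0, 0], [0, 1, -1], [0, 2, -1]].
Q³ = P·diag(216, -64, 0)·P⁻¹ = [[216, 0, 0], [0, 64, -64], [0, 128, -128]].
The requested entry is 216.

216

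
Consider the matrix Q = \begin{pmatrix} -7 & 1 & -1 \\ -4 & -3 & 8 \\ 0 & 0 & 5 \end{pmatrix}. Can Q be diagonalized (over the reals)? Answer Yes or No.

No

Characteristic polynomial: p(μ) = μ^3 + 5μ^2 - 25μ - 125 = (μ - 5)(μ + 5)^2.
μ = -5 has algebraic multiplicity 2; rank(Q + 5I) = 2, so geometric multiplicity = 1.
Geometric multiplicity < algebraic multiplicity, so Q is not diagonalizable.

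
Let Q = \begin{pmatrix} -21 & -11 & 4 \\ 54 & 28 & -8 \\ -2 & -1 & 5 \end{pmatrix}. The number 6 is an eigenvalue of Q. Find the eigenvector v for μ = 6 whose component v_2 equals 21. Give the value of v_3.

Q − 6I = [[-27, -11, 4], [54, 22, -8], [-2, -1, -1]].
Solving (Q − 6I)v = 0 gives the eigenspace spanned by (-9, 21, -3).
With v_2 = 21, v = (-9, 21, -3), so v_3 = -3.

-3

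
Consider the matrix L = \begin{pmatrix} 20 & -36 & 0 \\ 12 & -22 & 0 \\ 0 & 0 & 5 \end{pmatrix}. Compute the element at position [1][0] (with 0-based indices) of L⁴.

Characteristic polynomial: s^3 - 3s^2 - 18s + 40 = (s - 5)(s - 2)(s + 4), so the eigenvalues are -4, 2, 5.
s=2: eigenvector (2, 1, 0).
s=5: eigenvector (0, 0, 1).
s=-4: eigenvector (3, 2, 0).
P = [[2, 0, 3], [1, 0, 2], [0, 1, 0]], D = diag(2, 5, -4), P⁻¹ = [[2, -3, 0], [0, 0, 1], [-1, 2, 0]].
L⁴ = P·diag(16, 625, 256)·P⁻¹ = [[-704, 1440, 0], [-480, 976, 0], [0, 0, 625]].
The requested entry is -480.

-480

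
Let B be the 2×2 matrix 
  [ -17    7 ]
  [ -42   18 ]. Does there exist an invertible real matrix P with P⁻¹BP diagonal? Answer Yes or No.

Yes

Characteristic polynomial: p(λ) = λ^2 - λ - 12 = (λ - 4)(λ + 3).
All 2 eigenvalues are distinct, so B is diagonalizable.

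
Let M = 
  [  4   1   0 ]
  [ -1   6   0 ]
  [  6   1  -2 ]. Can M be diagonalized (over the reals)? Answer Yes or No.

Characteristic polynomial: p(t) = t^3 - 8t^2 + 5t + 50 = (t - 5)^2(t + 2).
t = 5 has algebraic multiplicity 2; rank(M − 5I) = 2, so geometric multiplicity = 1.
Geometric multiplicity < algebraic multiplicity, so M is not diagonalizable.

No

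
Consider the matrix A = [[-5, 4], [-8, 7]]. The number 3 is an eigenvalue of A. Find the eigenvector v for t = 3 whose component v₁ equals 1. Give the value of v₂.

2

A − 3I = [[-8, 4], [-8, 4]].
Solving (A − 3I)v = 0 gives the eigenspace spanned by (1, 2).
With v₁ = 1, v = (1, 2), so v₂ = 2.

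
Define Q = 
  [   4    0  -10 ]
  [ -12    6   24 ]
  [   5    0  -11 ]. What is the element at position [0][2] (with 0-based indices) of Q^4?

Characteristic polynomial: r^3 + r^2 - 36r - 36 = (r - 6)(r + 1)(r + 6), so the eigenvalues are -6, -1, 6.
r=6: eigenvector (0, -1, 0).
r=-6: eigenvector (-1, 1, -1).
r=-1: eigenvector (2, 0, 1).
P = [[0, -1, 2], [-1, 1, 0], [0, -1, 1]], D = diag(6, -6, -1), P⁻¹ = [[1, -1, -2], [1, 0, -2], [1, 0, -1]].
Q⁴ = P·diag(1296, 1296, 1)·P⁻¹ = [[-1294, 0, 2590], [0, 1296, 0], [-1295, 0, 2591]].
The requested entry is 2590.

2590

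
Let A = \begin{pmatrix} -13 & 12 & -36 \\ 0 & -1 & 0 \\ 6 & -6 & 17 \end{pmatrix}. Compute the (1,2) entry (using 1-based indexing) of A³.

Characteristic polynomial: μ^3 - 3μ^2 - 9μ - 5 = (μ - 5)(μ + 1)^2, so the eigenvalues are -1, -1, 5.
μ=-1: eigenvector (-2, 1, 1).
μ=-1: eigenvector (3, 0, -1).
μ=5: eigenvector (-2, 0, 1).
P = [[-2, 3, -2], [1, 0, 0], [1, -1, 1]], D = diag(-1, -1, 5), P⁻¹ = [[0, 1, 0], [1, 0, 2], [1, -1, 3]].
A³ = P·diag(-1, -1, 125)·P⁻¹ = [[-253, 252, -756], [0, -1, 0], [126, -126, 377]].
The requested entry is 252.

252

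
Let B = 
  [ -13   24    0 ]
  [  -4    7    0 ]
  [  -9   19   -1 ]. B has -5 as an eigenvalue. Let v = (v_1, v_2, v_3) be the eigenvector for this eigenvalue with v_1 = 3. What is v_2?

B + 5I = [[-8, 24, 0], [-4, 12, 0], [-9, 19, 4]].
Solving (B + 5I)v = 0 gives the eigenspace spanned by (3, 1, 2).
With v_1 = 3, v = (3, 1, 2), so v_2 = 1.

1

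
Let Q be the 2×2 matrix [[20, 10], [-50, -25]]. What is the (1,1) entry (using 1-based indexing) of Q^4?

-2500

Characteristic polynomial: r^2 + 5r = r(r + 5), so the eigenvalues are -5, 0.
r=-5: eigenvector (-2, 5).
r=0: eigenvector (1, -2).
P = [[-2, 1], [5, -2]], D = diag(-5, 0), P⁻¹ = [[2, 1], [5, 2]].
Q⁴ = P·diag(625, 0)·P⁻¹ = [[-2500, -1250], [6250, 3125]].
The requested entry is -2500.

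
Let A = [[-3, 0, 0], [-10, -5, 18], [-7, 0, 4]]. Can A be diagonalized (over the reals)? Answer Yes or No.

Characteristic polynomial: p(λ) = λ^3 + 4λ^2 - 17λ - 60 = (λ - 4)(λ + 3)(λ + 5).
All 3 eigenvalues are distinct, so A is diagonalizable.

Yes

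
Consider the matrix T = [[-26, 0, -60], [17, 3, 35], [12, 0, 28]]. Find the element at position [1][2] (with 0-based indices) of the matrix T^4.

Characteristic polynomial: s^3 - 5s^2 - 2s + 24 = (s - 4)(s - 3)(s + 2), so the eigenvalues are -2, 3, 4.
s=-2: eigenvector (5, -3, -2).
s=3: eigenvector (0, 1, 0).
s=4: eigenvector (-2, 1, 1).
P = [[5, 0, -2], [-3, 1, 1], [-2, 0, 1]], D = diag(-2, 3, 4), P⁻¹ = [[1, 0, 2], [1, 1, 1], [2, 0, 5]].
T⁴ = P·diag(16, 81, 256)·P⁻¹ = [[-944, 0, -2400], [545, 81, 1265], [480, 0, 1216]].
The requested entry is 1265.

1265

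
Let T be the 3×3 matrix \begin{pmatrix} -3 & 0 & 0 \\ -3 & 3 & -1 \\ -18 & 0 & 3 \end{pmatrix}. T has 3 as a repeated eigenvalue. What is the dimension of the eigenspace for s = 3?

1

T − 3I = [[-6, 0, 0], [-3, 0, -1], [-18, 0, 0]].
This matrix has rank 2, so its null space has dimension 3 − 2 = 1.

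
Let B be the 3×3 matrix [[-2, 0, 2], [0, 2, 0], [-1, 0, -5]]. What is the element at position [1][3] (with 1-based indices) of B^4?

Characteristic polynomial: μ^3 + 5μ^2 - 2μ - 24 = (μ - 2)(μ + 3)(μ + 4), so the eigenvalues are -4, -3, 2.
μ=-3: eigenvector (-2, 0, 1).
μ=2: eigenvector (0, 1, 0).
μ=-4: eigenvector (-1, 0, 1).
P = [[-2, 0, -1], [0, 1, 0], [1, 0, 1]], D = diag(-3, 2, -4), P⁻¹ = [[-1, 0, -1], [0, 1, 0], [1, 0, 2]].
B⁴ = P·diag(81, 16, 256)·P⁻¹ = [[-94, 0, -350], [0, 16, 0], [175, 0, 431]].
The requested entry is -350.

-350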